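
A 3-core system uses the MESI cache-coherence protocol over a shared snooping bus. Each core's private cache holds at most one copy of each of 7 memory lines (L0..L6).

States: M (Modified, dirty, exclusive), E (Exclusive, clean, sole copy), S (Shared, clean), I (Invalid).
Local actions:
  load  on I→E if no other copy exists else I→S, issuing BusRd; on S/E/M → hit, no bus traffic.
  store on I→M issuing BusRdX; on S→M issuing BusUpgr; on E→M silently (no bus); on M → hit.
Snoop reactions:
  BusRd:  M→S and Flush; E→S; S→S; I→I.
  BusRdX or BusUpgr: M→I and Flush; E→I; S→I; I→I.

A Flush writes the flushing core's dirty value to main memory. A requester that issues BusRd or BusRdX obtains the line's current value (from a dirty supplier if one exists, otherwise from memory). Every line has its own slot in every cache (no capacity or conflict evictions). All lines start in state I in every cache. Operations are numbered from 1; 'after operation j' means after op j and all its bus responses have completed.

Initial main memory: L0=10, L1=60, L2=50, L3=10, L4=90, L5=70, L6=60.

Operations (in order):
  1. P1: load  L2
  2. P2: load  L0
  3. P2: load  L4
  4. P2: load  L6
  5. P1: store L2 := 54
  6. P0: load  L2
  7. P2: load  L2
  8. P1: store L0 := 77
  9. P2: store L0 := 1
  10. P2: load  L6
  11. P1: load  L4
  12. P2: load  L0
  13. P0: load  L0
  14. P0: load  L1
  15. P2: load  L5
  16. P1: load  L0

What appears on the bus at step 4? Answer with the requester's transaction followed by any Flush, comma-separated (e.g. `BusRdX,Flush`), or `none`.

bus = BusRd

[1] P1: load  L2 | P0:I, P1:E(50), P2:I | bus: BusRd
[2] P2: load  L0 | P0:I, P1:I, P2:E(10) | bus: BusRd
[3] P2: load  L4 | P0:I, P1:I, P2:E(90) | bus: BusRd
[4] P2: load  L6 | P0:I, P1:I, P2:E(60) | bus: BusRd
[5] P1: store L2 := 54 | P0:I, P1:M(54), P2:I | bus: none
[6] P0: load  L2 | P0:S(54), P1:S(54), P2:I | bus: BusRd,Flush
[7] P2: load  L2 | P0:S(54), P1:S(54), P2:S(54) | bus: BusRd
[8] P1: store L0 := 77 | P0:I, P1:M(77), P2:I | bus: BusRdX
[9] P2: store L0 := 1 | P0:I, P1:I, P2:M(1) | bus: BusRdX,Flush
[10] P2: load  L6 | P0:I, P1:I, P2:E(60) | bus: none
[11] P1: load  L4 | P0:I, P1:S(90), P2:S(90) | bus: BusRd
[12] P2: load  L0 | P0:I, P1:I, P2:M(1) | bus: none
[13] P0: load  L0 | P0:S(1), P1:I, P2:S(1) | bus: BusRd,Flush
[14] P0: load  L1 | P0:E(60), P1:I, P2:I | bus: BusRd
[15] P2: load  L5 | P0:I, P1:I, P2:E(70) | bus: BusRd
[16] P1: load  L0 | P0:S(1), P1:S(1), P2:S(1) | bus: BusRd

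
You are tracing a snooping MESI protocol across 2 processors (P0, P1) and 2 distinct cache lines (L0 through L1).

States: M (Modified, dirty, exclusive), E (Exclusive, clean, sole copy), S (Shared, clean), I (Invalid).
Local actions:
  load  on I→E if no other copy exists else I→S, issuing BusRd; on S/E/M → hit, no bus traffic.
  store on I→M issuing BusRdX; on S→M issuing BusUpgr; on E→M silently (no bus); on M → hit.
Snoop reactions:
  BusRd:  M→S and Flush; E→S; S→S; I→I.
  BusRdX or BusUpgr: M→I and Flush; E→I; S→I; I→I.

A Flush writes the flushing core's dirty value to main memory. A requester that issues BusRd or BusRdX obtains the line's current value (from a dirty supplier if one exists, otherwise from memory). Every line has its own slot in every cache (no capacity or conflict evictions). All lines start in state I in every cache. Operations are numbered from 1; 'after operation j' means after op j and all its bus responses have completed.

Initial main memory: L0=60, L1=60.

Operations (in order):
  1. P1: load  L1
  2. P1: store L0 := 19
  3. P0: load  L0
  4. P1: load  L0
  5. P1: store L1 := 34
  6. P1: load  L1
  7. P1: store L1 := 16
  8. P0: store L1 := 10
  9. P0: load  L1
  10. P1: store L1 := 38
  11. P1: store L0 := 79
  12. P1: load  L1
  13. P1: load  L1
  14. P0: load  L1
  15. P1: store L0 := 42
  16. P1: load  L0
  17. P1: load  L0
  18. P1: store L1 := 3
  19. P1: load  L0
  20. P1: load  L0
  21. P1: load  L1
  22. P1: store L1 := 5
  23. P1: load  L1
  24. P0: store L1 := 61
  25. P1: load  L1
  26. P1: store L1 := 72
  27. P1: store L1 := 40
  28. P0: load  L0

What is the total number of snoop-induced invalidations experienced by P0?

  op1 P1: load  L1 → I/E on L1; bus BusRd; mem=60
  op2 P1: store L0 := 19 → I/M on L0; bus BusRdX; mem=60
  op3 P0: load  L0 → S/S on L0; bus BusRd Flush; mem=19
  op4 P1: load  L0 → S/S on L0; bus (none); mem=19
  op5 P1: store L1 := 34 → I/M on L1; bus (none); mem=60
  op6 P1: load  L1 → I/M on L1; bus (none); mem=60
  op7 P1: store L1 := 16 → I/M on L1; bus (none); mem=60
  op8 P0: store L1 := 10 → M/I on L1; bus BusRdX Flush; mem=16
  op9 P0: load  L1 → M/I on L1; bus (none); mem=16
  op10 P1: store L1 := 38 → I/M on L1; bus BusRdX Flush; mem=10
  op11 P1: store L0 := 79 → I/M on L0; bus BusUpgr; mem=19
  op12 P1: load  L1 → I/M on L1; bus (none); mem=10
  op13 P1: load  L1 → I/M on L1; bus (none); mem=10
  op14 P0: load  L1 → S/S on L1; bus BusRd Flush; mem=38
  op15 P1: store L0 := 42 → I/M on L0; bus (none); mem=19
  op16 P1: load  L0 → I/M on L0; bus (none); mem=19
  op17 P1: load  L0 → I/M on L0; bus (none); mem=19
  op18 P1: store L1 := 3 → I/M on L1; bus BusUpgr; mem=38
  op19 P1: load  L0 → I/M on L0; bus (none); mem=19
  op20 P1: load  L0 → I/M on L0; bus (none); mem=19
  op21 P1: load  L1 → I/M on L1; bus (none); mem=38
  op22 P1: store L1 := 5 → I/M on L1; bus (none); mem=38
  op23 P1: load  L1 → I/M on L1; bus (none); mem=38
  op24 P0: store L1 := 61 → M/I on L1; bus BusRdX Flush; mem=5
  op25 P1: load  L1 → S/S on L1; bus BusRd Flush; mem=61
  op26 P1: store L1 := 72 → I/M on L1; bus BusUpgr; mem=61
  op27 P1: store L1 := 40 → I/M on L1; bus (none); mem=61
  op28 P0: load  L0 → S/S on L0; bus BusRd Flush; mem=42

invalidations = 4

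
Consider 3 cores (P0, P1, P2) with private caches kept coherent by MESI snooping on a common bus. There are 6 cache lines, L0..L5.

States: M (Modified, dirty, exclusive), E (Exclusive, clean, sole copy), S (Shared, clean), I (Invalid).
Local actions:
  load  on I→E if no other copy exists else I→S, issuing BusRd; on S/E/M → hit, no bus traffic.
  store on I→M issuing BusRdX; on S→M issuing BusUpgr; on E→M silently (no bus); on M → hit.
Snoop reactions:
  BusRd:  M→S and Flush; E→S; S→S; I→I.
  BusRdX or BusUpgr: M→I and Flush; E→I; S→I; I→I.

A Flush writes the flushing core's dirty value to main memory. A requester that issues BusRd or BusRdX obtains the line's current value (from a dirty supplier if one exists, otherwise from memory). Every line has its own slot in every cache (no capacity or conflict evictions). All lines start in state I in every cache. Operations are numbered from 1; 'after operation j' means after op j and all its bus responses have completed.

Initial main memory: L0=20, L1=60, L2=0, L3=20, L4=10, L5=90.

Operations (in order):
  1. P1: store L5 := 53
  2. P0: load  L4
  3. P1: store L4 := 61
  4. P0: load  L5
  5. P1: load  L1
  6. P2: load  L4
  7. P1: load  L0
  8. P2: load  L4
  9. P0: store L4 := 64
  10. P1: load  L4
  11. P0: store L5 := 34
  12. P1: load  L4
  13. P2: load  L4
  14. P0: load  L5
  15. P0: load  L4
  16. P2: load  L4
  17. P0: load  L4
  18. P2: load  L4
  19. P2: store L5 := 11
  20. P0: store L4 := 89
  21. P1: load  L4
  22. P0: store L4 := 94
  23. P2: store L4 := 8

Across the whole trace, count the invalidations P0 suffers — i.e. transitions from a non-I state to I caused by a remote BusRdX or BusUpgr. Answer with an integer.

invalidations = 3

1. P1: store L5 := 53  bus=[BusRdX]  L5: P0=I P1=M P2=I  mem[L5]=90
2. P0: load  L4  bus=[BusRd]  L4: P0=E P1=I P2=I  mem[L4]=10
3. P1: store L4 := 61  bus=[BusRdX]  L4: P0=I P1=M P2=I  mem[L4]=10
4. P0: load  L5  bus=[BusRd,Flush]  L5: P0=S P1=S P2=I  mem[L5]=53
5. P1: load  L1  bus=[BusRd]  L1: P0=I P1=E P2=I  mem[L1]=60
6. P2: load  L4  bus=[BusRd,Flush]  L4: P0=I P1=S P2=S  mem[L4]=61
7. P1: load  L0  bus=[BusRd]  L0: P0=I P1=E P2=I  mem[L0]=20
8. P2: load  L4  bus=[-]  L4: P0=I P1=S P2=S  mem[L4]=61
9. P0: store L4 := 64  bus=[BusRdX]  L4: P0=M P1=I P2=I  mem[L4]=61
10. P1: load  L4  bus=[BusRd,Flush]  L4: P0=S P1=S P2=I  mem[L4]=64
11. P0: store L5 := 34  bus=[BusUpgr]  L5: P0=M P1=I P2=I  mem[L5]=53
12. P1: load  L4  bus=[-]  L4: P0=S P1=S P2=I  mem[L4]=64
13. P2: load  L4  bus=[BusRd]  L4: P0=S P1=S P2=S  mem[L4]=64
14. P0: load  L5  bus=[-]  L5: P0=M P1=I P2=I  mem[L5]=53
15. P0: load  L4  bus=[-]  L4: P0=S P1=S P2=S  mem[L4]=64
16. P2: load  L4  bus=[-]  L4: P0=S P1=S P2=S  mem[L4]=64
17. P0: load  L4  bus=[-]  L4: P0=S P1=S P2=S  mem[L4]=64
18. P2: load  L4  bus=[-]  L4: P0=S P1=S P2=S  mem[L4]=64
19. P2: store L5 := 11  bus=[BusRdX,Flush]  L5: P0=I P1=I P2=M  mem[L5]=34
20. P0: store L4 := 89  bus=[BusUpgr]  L4: P0=M P1=I P2=I  mem[L4]=64
21. P1: load  L4  bus=[BusRd,Flush]  L4: P0=S P1=S P2=I  mem[L4]=89
22. P0: store L4 := 94  bus=[BusUpgr]  L4: P0=M P1=I P2=I  mem[L4]=89
23. P2: store L4 := 8  bus=[BusRdX,Flush]  L4: P0=I P1=I P2=M  mem[L4]=94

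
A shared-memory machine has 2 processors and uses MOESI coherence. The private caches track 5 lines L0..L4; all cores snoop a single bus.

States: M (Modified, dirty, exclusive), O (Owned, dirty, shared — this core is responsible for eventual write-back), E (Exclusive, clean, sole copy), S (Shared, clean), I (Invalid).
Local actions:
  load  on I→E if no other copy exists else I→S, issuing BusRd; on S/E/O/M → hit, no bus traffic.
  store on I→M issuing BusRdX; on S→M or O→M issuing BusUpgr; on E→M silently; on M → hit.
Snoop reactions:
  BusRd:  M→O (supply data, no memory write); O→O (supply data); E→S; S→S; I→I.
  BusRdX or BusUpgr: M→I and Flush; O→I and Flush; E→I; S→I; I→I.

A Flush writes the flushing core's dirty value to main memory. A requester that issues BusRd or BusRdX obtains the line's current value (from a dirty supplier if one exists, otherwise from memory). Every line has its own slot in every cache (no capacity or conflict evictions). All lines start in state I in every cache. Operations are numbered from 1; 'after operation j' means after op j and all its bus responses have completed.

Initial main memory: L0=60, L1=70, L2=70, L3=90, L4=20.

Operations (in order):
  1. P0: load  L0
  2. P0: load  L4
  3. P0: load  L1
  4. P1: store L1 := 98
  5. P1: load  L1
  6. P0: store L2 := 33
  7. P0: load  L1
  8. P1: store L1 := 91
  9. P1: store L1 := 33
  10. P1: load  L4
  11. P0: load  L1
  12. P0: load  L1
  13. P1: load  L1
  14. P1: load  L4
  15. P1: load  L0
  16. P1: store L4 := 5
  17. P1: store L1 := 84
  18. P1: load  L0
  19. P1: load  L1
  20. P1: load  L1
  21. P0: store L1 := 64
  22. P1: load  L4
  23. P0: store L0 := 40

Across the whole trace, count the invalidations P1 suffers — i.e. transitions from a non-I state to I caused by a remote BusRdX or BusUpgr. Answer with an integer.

[1] P0: load  L0 | P0:E(60), P1:I | bus: BusRd
[2] P0: load  L4 | P0:E(20), P1:I | bus: BusRd
[3] P0: load  L1 | P0:E(70), P1:I | bus: BusRd
[4] P1: store L1 := 98 | P0:I, P1:M(98) | bus: BusRdX
[5] P1: load  L1 | P0:I, P1:M(98) | bus: none
[6] P0: store L2 := 33 | P0:M(33), P1:I | bus: BusRdX
[7] P0: load  L1 | P0:S(98), P1:O(98) | bus: BusRd
[8] P1: store L1 := 91 | P0:I, P1:M(91) | bus: BusUpgr
[9] P1: store L1 := 33 | P0:I, P1:M(33) | bus: none
[10] P1: load  L4 | P0:S(20), P1:S(20) | bus: BusRd
[11] P0: load  L1 | P0:S(33), P1:O(33) | bus: BusRd
[12] P0: load  L1 | P0:S(33), P1:O(33) | bus: none
[13] P1: load  L1 | P0:S(33), P1:O(33) | bus: none
[14] P1: load  L4 | P0:S(20), P1:S(20) | bus: none
[15] P1: load  L0 | P0:S(60), P1:S(60) | bus: BusRd
[16] P1: store L4 := 5 | P0:I, P1:M(5) | bus: BusUpgr
[17] P1: store L1 := 84 | P0:I, P1:M(84) | bus: BusUpgr
[18] P1: load  L0 | P0:S(60), P1:S(60) | bus: none
[19] P1: load  L1 | P0:I, P1:M(84) | bus: none
[20] P1: load  L1 | P0:I, P1:M(84) | bus: none
[21] P0: store L1 := 64 | P0:M(64), P1:I | bus: BusRdX,Flush
[22] P1: load  L4 | P0:I, P1:M(5) | bus: none
[23] P0: store L0 := 40 | P0:M(40), P1:I | bus: BusUpgr

invalidations = 2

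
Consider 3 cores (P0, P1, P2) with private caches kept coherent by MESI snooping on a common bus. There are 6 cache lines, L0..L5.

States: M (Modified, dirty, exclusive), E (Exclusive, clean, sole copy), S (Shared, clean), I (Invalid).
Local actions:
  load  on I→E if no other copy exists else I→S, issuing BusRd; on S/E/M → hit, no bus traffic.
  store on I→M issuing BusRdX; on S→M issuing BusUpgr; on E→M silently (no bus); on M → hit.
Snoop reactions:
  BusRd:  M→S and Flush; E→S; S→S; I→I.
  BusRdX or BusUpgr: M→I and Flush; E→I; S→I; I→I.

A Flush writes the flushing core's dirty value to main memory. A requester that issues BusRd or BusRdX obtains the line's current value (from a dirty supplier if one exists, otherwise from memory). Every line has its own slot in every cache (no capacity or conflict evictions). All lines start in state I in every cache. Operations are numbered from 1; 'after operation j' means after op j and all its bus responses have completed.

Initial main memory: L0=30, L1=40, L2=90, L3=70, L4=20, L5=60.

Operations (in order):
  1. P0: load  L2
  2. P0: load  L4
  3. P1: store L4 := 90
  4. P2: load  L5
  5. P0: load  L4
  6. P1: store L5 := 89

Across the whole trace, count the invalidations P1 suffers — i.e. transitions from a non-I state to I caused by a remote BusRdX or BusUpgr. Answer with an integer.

step 1: P0: load  L2  ⟶  EII  (L2)  txn=BusRd  M[L2]=90
step 2: P0: load  L4  ⟶  EII  (L4)  txn=BusRd  M[L4]=20
step 3: P1: store L4 := 90  ⟶  IMI  (L4)  txn=BusRdX  M[L4]=20
step 4: P2: load  L5  ⟶  IIE  (L5)  txn=BusRd  M[L5]=60
step 5: P0: load  L4  ⟶  SSI  (L4)  txn=BusRd+Flush  M[L4]=90
step 6: P1: store L5 := 89  ⟶  IMI  (L5)  txn=BusRdX  M[L5]=60

invalidations = 0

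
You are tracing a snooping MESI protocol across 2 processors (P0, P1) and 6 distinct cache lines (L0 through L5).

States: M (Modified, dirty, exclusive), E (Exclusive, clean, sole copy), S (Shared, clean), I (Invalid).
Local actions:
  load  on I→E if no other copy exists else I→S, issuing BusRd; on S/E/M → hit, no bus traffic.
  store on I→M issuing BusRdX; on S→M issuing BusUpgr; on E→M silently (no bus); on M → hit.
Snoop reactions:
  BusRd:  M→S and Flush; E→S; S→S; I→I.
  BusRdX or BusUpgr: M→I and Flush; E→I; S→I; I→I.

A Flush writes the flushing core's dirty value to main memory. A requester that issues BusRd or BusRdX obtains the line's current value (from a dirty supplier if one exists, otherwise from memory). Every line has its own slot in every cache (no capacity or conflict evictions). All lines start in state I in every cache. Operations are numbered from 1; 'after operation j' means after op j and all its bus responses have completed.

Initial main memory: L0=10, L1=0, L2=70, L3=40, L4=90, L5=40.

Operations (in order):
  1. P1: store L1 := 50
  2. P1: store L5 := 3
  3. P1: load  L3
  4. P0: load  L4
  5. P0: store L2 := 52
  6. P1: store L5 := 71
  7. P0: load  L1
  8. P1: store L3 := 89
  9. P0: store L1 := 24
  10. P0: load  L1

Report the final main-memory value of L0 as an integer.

[1] P1: store L1 := 50 | P0:I, P1:M(50) | bus: BusRdX
[2] P1: store L5 := 3 | P0:I, P1:M(3) | bus: BusRdX
[3] P1: load  L3 | P0:I, P1:E(40) | bus: BusRd
[4] P0: load  L4 | P0:E(90), P1:I | bus: BusRd
[5] P0: store L2 := 52 | P0:M(52), P1:I | bus: BusRdX
[6] P1: store L5 := 71 | P0:I, P1:M(71) | bus: none
[7] P0: load  L1 | P0:S(50), P1:S(50) | bus: BusRd,Flush
[8] P1: store L3 := 89 | P0:I, P1:M(89) | bus: none
[9] P0: store L1 := 24 | P0:M(24), P1:I | bus: BusUpgr
[10] P0: load  L1 | P0:M(24), P1:I | bus: none

memory[L0] = 10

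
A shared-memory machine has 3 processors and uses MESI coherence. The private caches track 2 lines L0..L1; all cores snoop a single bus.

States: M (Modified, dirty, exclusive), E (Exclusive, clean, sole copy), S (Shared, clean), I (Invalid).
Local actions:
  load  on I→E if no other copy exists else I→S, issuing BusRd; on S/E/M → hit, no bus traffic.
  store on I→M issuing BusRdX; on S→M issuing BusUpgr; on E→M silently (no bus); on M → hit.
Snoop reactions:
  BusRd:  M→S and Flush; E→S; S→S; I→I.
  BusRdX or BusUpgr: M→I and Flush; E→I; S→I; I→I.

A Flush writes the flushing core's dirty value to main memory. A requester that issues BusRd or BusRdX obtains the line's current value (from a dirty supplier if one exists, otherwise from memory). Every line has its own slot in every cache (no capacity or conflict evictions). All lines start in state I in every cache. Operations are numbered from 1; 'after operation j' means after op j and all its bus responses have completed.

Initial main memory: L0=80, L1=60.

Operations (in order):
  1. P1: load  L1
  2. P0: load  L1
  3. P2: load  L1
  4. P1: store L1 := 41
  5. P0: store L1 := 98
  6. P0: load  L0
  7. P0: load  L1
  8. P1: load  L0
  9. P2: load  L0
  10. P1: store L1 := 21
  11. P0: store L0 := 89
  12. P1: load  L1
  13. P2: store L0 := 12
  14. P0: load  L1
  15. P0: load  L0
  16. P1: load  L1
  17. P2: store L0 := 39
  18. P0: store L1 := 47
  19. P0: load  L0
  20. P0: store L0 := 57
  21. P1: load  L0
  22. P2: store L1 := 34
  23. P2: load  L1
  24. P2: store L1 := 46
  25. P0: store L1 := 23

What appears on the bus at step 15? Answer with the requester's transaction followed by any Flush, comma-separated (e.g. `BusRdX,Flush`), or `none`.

1. P1: load  L1  bus=[BusRd]  L1: P0=I P1=E P2=I  mem[L1]=60
2. P0: load  L1  bus=[BusRd]  L1: P0=S P1=S P2=I  mem[L1]=60
3. P2: load  L1  bus=[BusRd]  L1: P0=S P1=S P2=S  mem[L1]=60
4. P1: store L1 := 41  bus=[BusUpgr]  L1: P0=I P1=M P2=I  mem[L1]=60
5. P0: store L1 := 98  bus=[BusRdX,Flush]  L1: P0=M P1=I P2=I  mem[L1]=41
6. P0: load  L0  bus=[BusRd]  L0: P0=E P1=I P2=I  mem[L0]=80
7. P0: load  L1  bus=[-]  L1: P0=M P1=I P2=I  mem[L1]=41
8. P1: load  L0  bus=[BusRd]  L0: P0=S P1=S P2=I  mem[L0]=80
9. P2: load  L0  bus=[BusRd]  L0: P0=S P1=S P2=S  mem[L0]=80
10. P1: store L1 := 21  bus=[BusRdX,Flush]  L1: P0=I P1=M P2=I  mem[L1]=98
11. P0: store L0 := 89  bus=[BusUpgr]  L0: P0=M P1=I P2=I  mem[L0]=80
12. P1: load  L1  bus=[-]  L1: P0=I P1=M P2=I  mem[L1]=98
13. P2: store L0 := 12  bus=[BusRdX,Flush]  L0: P0=I P1=I P2=M  mem[L0]=89
14. P0: load  L1  bus=[BusRd,Flush]  L1: P0=S P1=S P2=I  mem[L1]=21
15. P0: load  L0  bus=[BusRd,Flush]  L0: P0=S P1=I P2=S  mem[L0]=12
16. P1: load  L1  bus=[-]  L1: P0=S P1=S P2=I  mem[L1]=21
17. P2: store L0 := 39  bus=[BusUpgr]  L0: P0=I P1=I P2=M  mem[L0]=12
18. P0: store L1 := 47  bus=[BusUpgr]  L1: P0=M P1=I P2=I  mem[L1]=21
19. P0: load  L0  bus=[BusRd,Flush]  L0: P0=S P1=I P2=S  mem[L0]=39
20. P0: store L0 := 57  bus=[BusUpgr]  L0: P0=M P1=I P2=I  mem[L0]=39
21. P1: load  L0  bus=[BusRd,Flush]  L0: P0=S P1=S P2=I  mem[L0]=57
22. P2: store L1 := 34  bus=[BusRdX,Flush]  L1: P0=I P1=I P2=M  mem[L1]=47
23. P2: load  L1  bus=[-]  L1: P0=I P1=I P2=M  mem[L1]=47
24. P2: store L1 := 46  bus=[-]  L1: P0=I P1=I P2=M  mem[L1]=47
25. P0: store L1 := 23  bus=[BusRdX,Flush]  L1: P0=M P1=I P2=I  mem[L1]=46

bus = BusRd,Flush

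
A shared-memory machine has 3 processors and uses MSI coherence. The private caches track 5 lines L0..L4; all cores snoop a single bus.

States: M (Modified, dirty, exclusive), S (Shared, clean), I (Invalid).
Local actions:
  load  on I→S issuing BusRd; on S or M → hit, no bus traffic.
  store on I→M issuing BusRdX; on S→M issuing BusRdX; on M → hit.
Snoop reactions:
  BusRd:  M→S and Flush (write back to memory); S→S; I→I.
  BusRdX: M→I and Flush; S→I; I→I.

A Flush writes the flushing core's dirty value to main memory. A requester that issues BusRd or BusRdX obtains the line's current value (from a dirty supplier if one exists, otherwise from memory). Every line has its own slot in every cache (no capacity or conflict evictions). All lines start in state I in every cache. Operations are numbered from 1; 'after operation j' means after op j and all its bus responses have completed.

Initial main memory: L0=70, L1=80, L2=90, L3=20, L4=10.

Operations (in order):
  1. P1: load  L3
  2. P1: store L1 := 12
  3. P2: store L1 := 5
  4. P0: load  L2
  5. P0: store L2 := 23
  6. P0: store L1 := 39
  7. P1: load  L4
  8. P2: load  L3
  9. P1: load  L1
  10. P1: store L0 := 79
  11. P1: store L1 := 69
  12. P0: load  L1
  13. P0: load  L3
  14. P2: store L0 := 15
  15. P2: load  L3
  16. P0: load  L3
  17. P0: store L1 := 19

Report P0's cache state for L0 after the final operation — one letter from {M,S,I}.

step 1: P1: load  L3  ⟶  ISI  (L3)  txn=BusRd  M[L3]=20
step 2: P1: store L1 := 12  ⟶  IMI  (L1)  txn=BusRdX  M[L1]=80
step 3: P2: store L1 := 5  ⟶  IIM  (L1)  txn=BusRdX+Flush  M[L1]=12
step 4: P0: load  L2  ⟶  SII  (L2)  txn=BusRd  M[L2]=90
step 5: P0: store L2 := 23  ⟶  MII  (L2)  txn=BusRdX  M[L2]=90
step 6: P0: store L1 := 39  ⟶  MII  (L1)  txn=BusRdX+Flush  M[L1]=5
step 7: P1: load  L4  ⟶  ISI  (L4)  txn=BusRd  M[L4]=10
step 8: P2: load  L3  ⟶  ISS  (L3)  txn=BusRd  M[L3]=20
step 9: P1: load  L1  ⟶  SSI  (L1)  txn=BusRd+Flush  M[L1]=39
step 10: P1: store L0 := 79  ⟶  IMI  (L0)  txn=BusRdX  M[L0]=70
step 11: P1: store L1 := 69  ⟶  IMI  (L1)  txn=BusRdX  M[L1]=39
step 12: P0: load  L1  ⟶  SSI  (L1)  txn=BusRd+Flush  M[L1]=69
step 13: P0: load  L3  ⟶  SSS  (L3)  txn=BusRd  M[L3]=20
step 14: P2: store L0 := 15  ⟶  IIM  (L0)  txn=BusRdX+Flush  M[L0]=79
step 15: P2: load  L3  ⟶  SSS  (L3)  txn=∅  M[L3]=20
step 16: P0: load  L3  ⟶  SSS  (L3)  txn=∅  M[L3]=20
step 17: P0: store L1 := 19  ⟶  MII  (L1)  txn=BusRdX  M[L1]=69

state = I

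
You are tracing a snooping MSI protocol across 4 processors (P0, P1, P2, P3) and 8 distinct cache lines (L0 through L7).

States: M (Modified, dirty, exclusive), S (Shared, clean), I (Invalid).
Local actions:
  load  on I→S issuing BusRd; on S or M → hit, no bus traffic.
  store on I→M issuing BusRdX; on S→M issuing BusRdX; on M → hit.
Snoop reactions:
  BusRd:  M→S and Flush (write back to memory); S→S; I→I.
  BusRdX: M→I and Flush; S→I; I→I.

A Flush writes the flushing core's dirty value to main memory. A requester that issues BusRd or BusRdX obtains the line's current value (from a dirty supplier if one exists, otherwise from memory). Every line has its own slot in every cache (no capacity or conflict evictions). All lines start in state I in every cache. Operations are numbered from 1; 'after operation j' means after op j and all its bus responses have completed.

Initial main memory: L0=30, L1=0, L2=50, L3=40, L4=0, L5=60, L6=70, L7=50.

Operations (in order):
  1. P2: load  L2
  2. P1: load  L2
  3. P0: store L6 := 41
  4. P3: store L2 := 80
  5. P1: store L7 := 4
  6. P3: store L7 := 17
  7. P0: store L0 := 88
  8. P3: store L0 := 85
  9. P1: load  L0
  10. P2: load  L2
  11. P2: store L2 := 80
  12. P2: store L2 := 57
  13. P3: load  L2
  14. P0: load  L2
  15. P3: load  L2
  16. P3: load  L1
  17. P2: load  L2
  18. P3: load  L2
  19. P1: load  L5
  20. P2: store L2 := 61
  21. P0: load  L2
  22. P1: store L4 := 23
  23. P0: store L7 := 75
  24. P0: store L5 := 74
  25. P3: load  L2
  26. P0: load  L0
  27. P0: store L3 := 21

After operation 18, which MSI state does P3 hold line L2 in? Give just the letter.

1. P2: load  L2  bus=[BusRd]  L2: P0=I P1=I P2=S P3=I  mem[L2]=50
2. P1: load  L2  bus=[BusRd]  L2: P0=I P1=S P2=S P3=I  mem[L2]=50
3. P0: store L6 := 41  bus=[BusRdX]  L6: P0=M P1=I P2=I P3=I  mem[L6]=70
4. P3: store L2 := 80  bus=[BusRdX]  L2: P0=I P1=I P2=I P3=M  mem[L2]=50
5. P1: store L7 := 4  bus=[BusRdX]  L7: P0=I P1=M P2=I P3=I  mem[L7]=50
6. P3: store L7 := 17  bus=[BusRdX,Flush]  L7: P0=I P1=I P2=I P3=M  mem[L7]=4
7. P0: store L0 := 88  bus=[BusRdX]  L0: P0=M P1=I P2=I P3=I  mem[L0]=30
8. P3: store L0 := 85  bus=[BusRdX,Flush]  L0: P0=I P1=I P2=I P3=M  mem[L0]=88
9. P1: load  L0  bus=[BusRd,Flush]  L0: P0=I P1=S P2=I P3=S  mem[L0]=85
10. P2: load  L2  bus=[BusRd,Flush]  L2: P0=I P1=I P2=S P3=S  mem[L2]=80
11. P2: store L2 := 80  bus=[BusRdX]  L2: P0=I P1=I P2=M P3=I  mem[L2]=80
12. P2: store L2 := 57  bus=[-]  L2: P0=I P1=I P2=M P3=I  mem[L2]=80
13. P3: load  L2  bus=[BusRd,Flush]  L2: P0=I P1=I P2=S P3=S  mem[L2]=57
14. P0: load  L2  bus=[BusRd]  L2: P0=S P1=I P2=S P3=S  mem[L2]=57
15. P3: load  L2  bus=[-]  L2: P0=S P1=I P2=S P3=S  mem[L2]=57
16. P3: load  L1  bus=[BusRd]  L1: P0=I P1=I P2=I P3=S  mem[L1]=0
17. P2: load  L2  bus=[-]  L2: P0=S P1=I P2=S P3=S  mem[L2]=57
18. P3: load  L2  bus=[-]  L2: P0=S P1=I P2=S P3=S  mem[L2]=57
19. P1: load  L5  bus=[BusRd]  L5: P0=I P1=S P2=I P3=I  mem[L5]=60
20. P2: store L2 := 61  bus=[BusRdX]  L2: P0=I P1=I P2=M P3=I  mem[L2]=57
21. P0: load  L2  bus=[BusRd,Flush]  L2: P0=S P1=I P2=S P3=I  mem[L2]=61
22. P1: store L4 := 23  bus=[BusRdX]  L4: P0=I P1=M P2=I P3=I  mem[L4]=0
23. P0: store L7 := 75  bus=[BusRdX,Flush]  L7: P0=M P1=I P2=I P3=I  mem[L7]=17
24. P0: store L5 := 74  bus=[BusRdX]  L5: P0=M P1=I P2=I P3=I  mem[L5]=60
25. P3: load  L2  bus=[BusRd]  L2: P0=S P1=I P2=S P3=S  mem[L2]=61
26. P0: load  L0  bus=[BusRd]  L0: P0=S P1=S P2=I P3=S  mem[L0]=85
27. P0: store L3 := 21  bus=[BusRdX]  L3: P0=M P1=I P2=I P3=I  mem[L3]=40

state = S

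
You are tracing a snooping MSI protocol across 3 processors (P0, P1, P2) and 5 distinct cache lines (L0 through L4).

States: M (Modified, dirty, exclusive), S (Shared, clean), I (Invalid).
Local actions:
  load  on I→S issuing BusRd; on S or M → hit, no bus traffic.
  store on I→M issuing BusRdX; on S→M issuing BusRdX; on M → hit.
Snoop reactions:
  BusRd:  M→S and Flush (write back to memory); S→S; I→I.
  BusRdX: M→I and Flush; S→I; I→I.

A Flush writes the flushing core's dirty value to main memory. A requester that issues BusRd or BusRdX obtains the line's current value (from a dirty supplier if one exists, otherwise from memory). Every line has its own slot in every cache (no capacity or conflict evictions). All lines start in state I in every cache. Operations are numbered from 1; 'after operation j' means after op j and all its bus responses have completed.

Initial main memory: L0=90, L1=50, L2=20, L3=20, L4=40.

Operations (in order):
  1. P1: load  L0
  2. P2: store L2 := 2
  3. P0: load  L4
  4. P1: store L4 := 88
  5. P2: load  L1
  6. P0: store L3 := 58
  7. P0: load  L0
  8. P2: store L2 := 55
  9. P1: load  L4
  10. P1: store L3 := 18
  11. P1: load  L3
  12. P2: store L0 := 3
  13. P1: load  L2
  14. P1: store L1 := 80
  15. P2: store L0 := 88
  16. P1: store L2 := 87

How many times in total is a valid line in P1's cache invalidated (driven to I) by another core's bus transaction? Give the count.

step 1: P1: load  L0  ⟶  ISI  (L0)  txn=BusRd  M[L0]=90
step 2: P2: store L2 := 2  ⟶  IIM  (L2)  txn=BusRdX  M[L2]=20
step 3: P0: load  L4  ⟶  SII  (L4)  txn=BusRd  M[L4]=40
step 4: P1: store L4 := 88  ⟶  IMI  (L4)  txn=BusRdX  M[L4]=40
step 5: P2: load  L1  ⟶  IIS  (L1)  txn=BusRd  M[L1]=50
step 6: P0: store L3 := 58  ⟶  MII  (L3)  txn=BusRdX  M[L3]=20
step 7: P0: load  L0  ⟶  SSI  (L0)  txn=BusRd  M[L0]=90
step 8: P2: store L2 := 55  ⟶  IIM  (L2)  txn=∅  M[L2]=20
step 9: P1: load  L4  ⟶  IMI  (L4)  txn=∅  M[L4]=40
step 10: P1: store L3 := 18  ⟶  IMI  (L3)  txn=BusRdX+Flush  M[L3]=58
step 11: P1: load  L3  ⟶  IMI  (L3)  txn=∅  M[L3]=58
step 12: P2: store L0 := 3  ⟶  IIM  (L0)  txn=BusRdX  M[L0]=90
step 13: P1: load  L2  ⟶  ISS  (L2)  txn=BusRd+Flush  M[L2]=55
step 14: P1: store L1 := 80  ⟶  IMI  (L1)  txn=BusRdX  M[L1]=50
step 15: P2: store L0 := 88  ⟶  IIM  (L0)  txn=∅  M[L0]=90
step 16: P1: store L2 := 87  ⟶  IMI  (L2)  txn=BusRdX  M[L2]=55

invalidations = 1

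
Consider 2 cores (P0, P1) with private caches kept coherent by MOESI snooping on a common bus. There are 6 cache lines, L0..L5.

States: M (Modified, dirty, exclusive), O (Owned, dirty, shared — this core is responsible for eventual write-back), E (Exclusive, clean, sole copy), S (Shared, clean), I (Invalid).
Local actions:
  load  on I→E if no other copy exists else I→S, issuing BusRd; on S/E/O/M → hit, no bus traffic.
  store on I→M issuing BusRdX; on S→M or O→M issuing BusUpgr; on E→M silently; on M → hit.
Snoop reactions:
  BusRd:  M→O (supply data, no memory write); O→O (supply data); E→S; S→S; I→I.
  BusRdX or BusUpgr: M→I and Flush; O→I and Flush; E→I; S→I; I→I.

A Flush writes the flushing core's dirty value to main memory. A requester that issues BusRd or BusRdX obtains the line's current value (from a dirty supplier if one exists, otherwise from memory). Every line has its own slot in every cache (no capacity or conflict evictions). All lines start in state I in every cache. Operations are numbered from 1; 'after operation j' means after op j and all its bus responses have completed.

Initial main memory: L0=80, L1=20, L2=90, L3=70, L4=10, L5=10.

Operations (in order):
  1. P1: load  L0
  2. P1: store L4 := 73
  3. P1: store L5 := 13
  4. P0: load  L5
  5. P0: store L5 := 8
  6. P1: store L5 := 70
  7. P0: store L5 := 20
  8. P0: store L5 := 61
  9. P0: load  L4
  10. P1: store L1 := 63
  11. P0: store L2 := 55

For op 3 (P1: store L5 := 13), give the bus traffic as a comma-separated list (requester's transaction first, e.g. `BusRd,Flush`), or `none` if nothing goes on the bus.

step 1: P1: load  L0  ⟶  IE  (L0)  txn=BusRd  M[L0]=80
step 2: P1: store L4 := 73  ⟶  IM  (L4)  txn=BusRdX  M[L4]=10
step 3: P1: store L5 := 13  ⟶  IM  (L5)  txn=BusRdX  M[L5]=10
step 4: P0: load  L5  ⟶  SO  (L5)  txn=BusRd  M[L5]=10
step 5: P0: store L5 := 8  ⟶  MI  (L5)  txn=BusUpgr+Flush  M[L5]=13
step 6: P1: store L5 := 70  ⟶  IM  (L5)  txn=BusRdX+Flush  M[L5]=8
step 7: P0: store L5 := 20  ⟶  MI  (L5)  txn=BusRdX+Flush  M[L5]=70
step 8: P0: store L5 := 61  ⟶  MI  (L5)  txn=∅  M[L5]=70
step 9: P0: load  L4  ⟶  SO  (L4)  txn=BusRd  M[L4]=10
step 10: P1: store L1 := 63  ⟶  IM  (L1)  txn=BusRdX  M[L1]=20
step 11: P0: store L2 := 55  ⟶  MI  (L2)  txn=BusRdX  M[L2]=90

bus = BusRdX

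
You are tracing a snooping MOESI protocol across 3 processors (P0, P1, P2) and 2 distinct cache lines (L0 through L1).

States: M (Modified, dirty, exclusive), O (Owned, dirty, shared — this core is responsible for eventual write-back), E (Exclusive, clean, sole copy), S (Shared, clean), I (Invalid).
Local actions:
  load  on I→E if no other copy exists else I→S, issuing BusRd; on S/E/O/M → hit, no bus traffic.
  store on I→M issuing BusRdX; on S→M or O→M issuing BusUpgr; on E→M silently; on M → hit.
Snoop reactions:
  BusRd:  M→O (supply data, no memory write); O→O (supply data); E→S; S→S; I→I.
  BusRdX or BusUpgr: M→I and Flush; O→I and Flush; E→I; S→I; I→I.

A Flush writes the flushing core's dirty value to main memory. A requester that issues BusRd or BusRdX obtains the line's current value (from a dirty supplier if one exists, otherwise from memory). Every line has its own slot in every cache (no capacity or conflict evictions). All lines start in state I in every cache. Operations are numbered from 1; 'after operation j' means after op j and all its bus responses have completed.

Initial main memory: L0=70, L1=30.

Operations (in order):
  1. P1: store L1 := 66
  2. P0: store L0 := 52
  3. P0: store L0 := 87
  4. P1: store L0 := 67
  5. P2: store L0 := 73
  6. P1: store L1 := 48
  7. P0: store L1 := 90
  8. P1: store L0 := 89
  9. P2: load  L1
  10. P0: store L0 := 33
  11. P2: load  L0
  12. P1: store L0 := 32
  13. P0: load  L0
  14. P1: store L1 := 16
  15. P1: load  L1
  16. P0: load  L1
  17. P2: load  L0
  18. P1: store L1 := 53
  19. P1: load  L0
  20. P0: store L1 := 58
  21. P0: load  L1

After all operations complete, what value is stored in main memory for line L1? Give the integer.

memory[L1] = 53

1. P1: store L1 := 66  bus=[BusRdX]  L1: P0=I P1=M P2=I  mem[L1]=30
2. P0: store L0 := 52  bus=[BusRdX]  L0: P0=M P1=I P2=I  mem[L0]=70
3. P0: store L0 := 87  bus=[-]  L0: P0=M P1=I P2=I  mem[L0]=70
4. P1: store L0 := 67  bus=[BusRdX,Flush]  L0: P0=I P1=M P2=I  mem[L0]=87
5. P2: store L0 := 73  bus=[BusRdX,Flush]  L0: P0=I P1=I P2=M  mem[L0]=67
6. P1: store L1 := 48  bus=[-]  L1: P0=I P1=M P2=I  mem[L1]=30
7. P0: store L1 := 90  bus=[BusRdX,Flush]  L1: P0=M P1=I P2=I  mem[L1]=48
8. P1: store L0 := 89  bus=[BusRdX,Flush]  L0: P0=I P1=M P2=I  mem[L0]=73
9. P2: load  L1  bus=[BusRd]  L1: P0=O P1=I P2=S  mem[L1]=48
10. P0: store L0 := 33  bus=[BusRdX,Flush]  L0: P0=M P1=I P2=I  mem[L0]=89
11. P2: load  L0  bus=[BusRd]  L0: P0=O P1=I P2=S  mem[L0]=89
12. P1: store L0 := 32  bus=[BusRdX,Flush]  L0: P0=I P1=M P2=I  mem[L0]=33
13. P0: load  L0  bus=[BusRd]  L0: P0=S P1=O P2=I  mem[L0]=33
14. P1: store L1 := 16  bus=[BusRdX,Flush]  L1: P0=I P1=M P2=I  mem[L1]=90
15. P1: load  L1  bus=[-]  L1: P0=I P1=M P2=I  mem[L1]=90
16. P0: load  L1  bus=[BusRd]  L1: P0=S P1=O P2=I  mem[L1]=90
17. P2: load  L0  bus=[BusRd]  L0: P0=S P1=O P2=S  mem[L0]=33
18. P1: store L1 := 53  bus=[BusUpgr]  L1: P0=I P1=M P2=I  mem[L1]=90
19. P1: load  L0  bus=[-]  L0: P0=S P1=O P2=S  mem[L0]=33
20. P0: store L1 := 58  bus=[BusRdX,Flush]  L1: P0=M P1=I P2=I  mem[L1]=53
21. P0: load  L1  bus=[-]  L1: P0=M P1=I P2=I  mem[L1]=53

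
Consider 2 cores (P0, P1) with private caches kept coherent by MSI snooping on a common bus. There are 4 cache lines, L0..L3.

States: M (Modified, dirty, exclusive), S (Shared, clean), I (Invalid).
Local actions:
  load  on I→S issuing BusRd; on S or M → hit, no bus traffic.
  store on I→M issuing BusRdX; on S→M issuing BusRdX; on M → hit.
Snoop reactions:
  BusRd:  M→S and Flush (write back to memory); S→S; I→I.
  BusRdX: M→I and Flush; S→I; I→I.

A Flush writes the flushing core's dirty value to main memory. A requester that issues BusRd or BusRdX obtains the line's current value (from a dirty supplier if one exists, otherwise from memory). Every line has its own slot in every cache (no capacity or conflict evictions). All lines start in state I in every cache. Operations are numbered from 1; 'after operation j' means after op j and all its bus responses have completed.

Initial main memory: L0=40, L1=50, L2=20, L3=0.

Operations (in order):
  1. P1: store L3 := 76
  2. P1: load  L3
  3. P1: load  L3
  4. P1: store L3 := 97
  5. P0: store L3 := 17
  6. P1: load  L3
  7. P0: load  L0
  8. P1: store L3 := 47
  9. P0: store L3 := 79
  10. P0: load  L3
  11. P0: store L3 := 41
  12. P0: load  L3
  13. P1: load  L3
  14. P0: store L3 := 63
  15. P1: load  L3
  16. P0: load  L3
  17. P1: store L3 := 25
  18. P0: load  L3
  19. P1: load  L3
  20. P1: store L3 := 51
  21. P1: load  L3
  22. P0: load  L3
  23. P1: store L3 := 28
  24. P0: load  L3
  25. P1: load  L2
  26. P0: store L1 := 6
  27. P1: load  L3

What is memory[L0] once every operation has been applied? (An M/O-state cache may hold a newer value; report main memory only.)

  op1 P1: store L3 := 76 → I/M on L3; bus BusRdX; mem=0
  op2 P1: load  L3 → I/M on L3; bus (none); mem=0
  op3 P1: load  L3 → I/M on L3; bus (none); mem=0
  op4 P1: store L3 := 97 → I/M on L3; bus (none); mem=0
  op5 P0: store L3 := 17 → M/I on L3; bus BusRdX Flush; mem=97
  op6 P1: load  L3 → S/S on L3; bus BusRd Flush; mem=17
  op7 P0: load  L0 → S/I on L0; bus BusRd; mem=40
  op8 P1: store L3 := 47 → I/M on L3; bus BusRdX; mem=17
  op9 P0: store L3 := 79 → M/I on L3; bus BusRdX Flush; mem=47
  op10 P0: load  L3 → M/I on L3; bus (none); mem=47
  op11 P0: store L3 := 41 → M/I on L3; bus (none); mem=47
  op12 P0: load  L3 → M/I on L3; bus (none); mem=47
  op13 P1: load  L3 → S/S on L3; bus BusRd Flush; mem=41
  op14 P0: store L3 := 63 → M/I on L3; bus BusRdX; mem=41
  op15 P1: load  L3 → S/S on L3; bus BusRd Flush; mem=63
  op16 P0: load  L3 → S/S on L3; bus (none); mem=63
  op17 P1: store L3 := 25 → I/M on L3; bus BusRdX; mem=63
  op18 P0: load  L3 → S/S on L3; bus BusRd Flush; mem=25
  op19 P1: load  L3 → S/S on L3; bus (none); mem=25
  op20 P1: store L3 := 51 → I/M on L3; bus BusRdX; mem=25
  op21 P1: load  L3 → I/M on L3; bus (none); mem=25
  op22 P0: load  L3 → S/S on L3; bus BusRd Flush; mem=51
  op23 P1: store L3 := 28 → I/M on L3; bus BusRdX; mem=51
  op24 P0: load  L3 → S/S on L3; bus BusRd Flush; mem=28
  op25 P1: load  L2 → I/S on L2; bus BusRd; mem=20
  op26 P0: store L1 := 6 → M/I on L1; bus BusRdX; mem=50
  op27 P1: load  L3 → S/S on L3; bus (none); mem=28

memory[L0] = 40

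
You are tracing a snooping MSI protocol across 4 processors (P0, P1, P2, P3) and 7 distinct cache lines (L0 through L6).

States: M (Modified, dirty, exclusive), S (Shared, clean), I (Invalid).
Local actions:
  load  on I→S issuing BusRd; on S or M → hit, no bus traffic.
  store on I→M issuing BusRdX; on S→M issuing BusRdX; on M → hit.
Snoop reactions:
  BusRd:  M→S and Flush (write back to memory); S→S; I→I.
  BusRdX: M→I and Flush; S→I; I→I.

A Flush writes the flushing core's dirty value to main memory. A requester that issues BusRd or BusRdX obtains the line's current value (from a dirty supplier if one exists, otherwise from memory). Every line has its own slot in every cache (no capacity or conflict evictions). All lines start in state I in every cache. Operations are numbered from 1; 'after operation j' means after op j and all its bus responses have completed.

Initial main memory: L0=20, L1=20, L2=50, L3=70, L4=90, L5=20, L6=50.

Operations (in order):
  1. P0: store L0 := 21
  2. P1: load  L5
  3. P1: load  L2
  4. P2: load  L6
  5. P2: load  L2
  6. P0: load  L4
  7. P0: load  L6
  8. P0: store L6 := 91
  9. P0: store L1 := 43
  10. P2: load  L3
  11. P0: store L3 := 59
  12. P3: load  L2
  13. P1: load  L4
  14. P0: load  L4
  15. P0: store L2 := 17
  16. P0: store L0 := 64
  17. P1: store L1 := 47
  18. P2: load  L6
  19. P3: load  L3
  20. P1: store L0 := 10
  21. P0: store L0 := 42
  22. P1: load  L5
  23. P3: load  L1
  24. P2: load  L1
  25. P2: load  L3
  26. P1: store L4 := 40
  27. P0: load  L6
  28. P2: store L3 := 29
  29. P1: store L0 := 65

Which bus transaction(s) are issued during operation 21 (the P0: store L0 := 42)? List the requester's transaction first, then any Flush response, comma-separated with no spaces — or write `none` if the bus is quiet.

[1] P0: store L0 := 21 | P0:M(21), P1:I, P2:I, P3:I | bus: BusRdX
[2] P1: load  L5 | P0:I, P1:S(20), P2:I, P3:I | bus: BusRd
[3] P1: load  L2 | P0:I, P1:S(50), P2:I, P3:I | bus: BusRd
[4] P2: load  L6 | P0:I, P1:I, P2:S(50), P3:I | bus: BusRd
[5] P2: load  L2 | P0:I, P1:S(50), P2:S(50), P3:I | bus: BusRd
[6] P0: load  L4 | P0:S(90), P1:I, P2:I, P3:I | bus: BusRd
[7] P0: load  L6 | P0:S(50), P1:I, P2:S(50), P3:I | bus: BusRd
[8] P0: store L6 := 91 | P0:M(91), P1:I, P2:I, P3:I | bus: BusRdX
[9] P0: store L1 := 43 | P0:M(43), P1:I, P2:I, P3:I | bus: BusRdX
[10] P2: load  L3 | P0:I, P1:I, P2:S(70), P3:I | bus: BusRd
[11] P0: store L3 := 59 | P0:M(59), P1:I, P2:I, P3:I | bus: BusRdX
[12] P3: load  L2 | P0:I, P1:S(50), P2:S(50), P3:S(50) | bus: BusRd
[13] P1: load  L4 | P0:S(90), P1:S(90), P2:I, P3:I | bus: BusRd
[14] P0: load  L4 | P0:S(90), P1:S(90), P2:I, P3:I | bus: none
[15] P0: store L2 := 17 | P0:M(17), P1:I, P2:I, P3:I | bus: BusRdX
[16] P0: store L0 := 64 | P0:M(64), P1:I, P2:I, P3:I | bus: none
[17] P1: store L1 := 47 | P0:I, P1:M(47), P2:I, P3:I | bus: BusRdX,Flush
[18] P2: load  L6 | P0:S(91), P1:I, P2:S(91), P3:I | bus: BusRd,Flush
[19] P3: load  L3 | P0:S(59), P1:I, P2:I, P3:S(59) | bus: BusRd,Flush
[20] P1: store L0 := 10 | P0:I, P1:M(10), P2:I, P3:I | bus: BusRdX,Flush
[21] P0: store L0 := 42 | P0:M(42), P1:I, P2:I, P3:I | bus: BusRdX,Flush
[22] P1: load  L5 | P0:I, P1:S(20), P2:I, P3:I | bus: none
[23] P3: load  L1 | P0:I, P1:S(47), P2:I, P3:S(47) | bus: BusRd,Flush
[24] P2: load  L1 | P0:I, P1:S(47), P2:S(47), P3:S(47) | bus: BusRd
[25] P2: load  L3 | P0:S(59), P1:I, P2:S(59), P3:S(59) | bus: BusRd
[26] P1: store L4 := 40 | P0:I, P1:M(40), P2:I, P3:I | bus: BusRdX
[27] P0: load  L6 | P0:S(91), P1:I, P2:S(91), P3:I | bus: none
[28] P2: store L3 := 29 | P0:I, P1:I, P2:M(29), P3:I | bus: BusRdX
[29] P1: store L0 := 65 | P0:I, P1:M(65), P2:I, P3:I | bus: BusRdX,Flush

bus = BusRdX,Flush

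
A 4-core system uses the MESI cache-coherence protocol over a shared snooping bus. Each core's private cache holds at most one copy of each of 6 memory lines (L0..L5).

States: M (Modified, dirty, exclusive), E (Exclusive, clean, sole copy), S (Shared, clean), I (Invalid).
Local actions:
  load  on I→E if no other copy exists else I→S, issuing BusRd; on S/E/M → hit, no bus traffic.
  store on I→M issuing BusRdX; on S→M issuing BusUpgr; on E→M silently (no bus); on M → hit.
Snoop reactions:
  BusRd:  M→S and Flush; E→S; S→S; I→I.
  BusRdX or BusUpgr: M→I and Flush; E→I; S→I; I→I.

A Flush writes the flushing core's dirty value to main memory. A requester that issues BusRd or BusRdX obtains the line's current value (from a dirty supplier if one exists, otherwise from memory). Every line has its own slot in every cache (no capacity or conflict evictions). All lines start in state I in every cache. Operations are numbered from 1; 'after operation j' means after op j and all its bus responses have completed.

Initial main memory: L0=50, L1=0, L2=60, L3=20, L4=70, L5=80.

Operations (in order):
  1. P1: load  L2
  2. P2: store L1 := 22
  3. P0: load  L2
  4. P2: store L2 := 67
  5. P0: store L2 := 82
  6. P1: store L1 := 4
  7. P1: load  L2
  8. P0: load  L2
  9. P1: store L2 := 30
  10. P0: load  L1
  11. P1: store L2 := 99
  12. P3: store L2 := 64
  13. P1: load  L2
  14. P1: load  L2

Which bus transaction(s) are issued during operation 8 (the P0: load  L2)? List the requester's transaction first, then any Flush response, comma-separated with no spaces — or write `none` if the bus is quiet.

bus = none

  op1 P1: load  L2 → I/E/I/I on L2; bus BusRd; mem=60
  op2 P2: store L1 := 22 → I/I/M/I on L1; bus BusRdX; mem=0
  op3 P0: load  L2 → S/S/I/I on L2; bus BusRd; mem=60
  op4 P2: store L2 := 67 → I/I/M/I on L2; bus BusRdX; mem=60
  op5 P0: store L2 := 82 → M/I/I/I on L2; bus BusRdX Flush; mem=67
  op6 P1: store L1 := 4 → I/M/I/I on L1; bus BusRdX Flush; mem=22
  op7 P1: load  L2 → S/S/I/I on L2; bus BusRd Flush; mem=82
  op8 P0: load  L2 → S/S/I/I on L2; bus (none); mem=82
  op9 P1: store L2 := 30 → I/M/I/I on L2; bus BusUpgr; mem=82
  op10 P0: load  L1 → S/S/I/I on L1; bus BusRd Flush; mem=4
  op11 P1: store L2 := 99 → I/M/I/I on L2; bus (none); mem=82
  op12 P3: store L2 := 64 → I/I/I/M on L2; bus BusRdX Flush; mem=99
  op13 P1: load  L2 → I/S/I/S on L2; bus BusRd Flush; mem=64
  op14 P1: load  L2 → I/S/I/S on L2; bus (none); mem=64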